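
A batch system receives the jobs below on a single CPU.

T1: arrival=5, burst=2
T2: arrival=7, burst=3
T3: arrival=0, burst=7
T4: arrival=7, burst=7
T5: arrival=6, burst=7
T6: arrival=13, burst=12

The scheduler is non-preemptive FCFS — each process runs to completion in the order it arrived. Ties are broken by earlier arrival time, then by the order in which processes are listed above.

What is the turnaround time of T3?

7

Timeline: | T3 0-7 | T1 7-9 | T5 9-16 | T2 16-19 | T4 19-26 | T6 26-38 |
Completion: T1=9  T2=19  T3=7  T4=26  T5=16  T6=38
Turnaround (C−A): T1=4  T2=12  T3=7  T4=19  T5=10  T6=25
Turnaround(T3) = completion − arrival = 7 − 0 = 7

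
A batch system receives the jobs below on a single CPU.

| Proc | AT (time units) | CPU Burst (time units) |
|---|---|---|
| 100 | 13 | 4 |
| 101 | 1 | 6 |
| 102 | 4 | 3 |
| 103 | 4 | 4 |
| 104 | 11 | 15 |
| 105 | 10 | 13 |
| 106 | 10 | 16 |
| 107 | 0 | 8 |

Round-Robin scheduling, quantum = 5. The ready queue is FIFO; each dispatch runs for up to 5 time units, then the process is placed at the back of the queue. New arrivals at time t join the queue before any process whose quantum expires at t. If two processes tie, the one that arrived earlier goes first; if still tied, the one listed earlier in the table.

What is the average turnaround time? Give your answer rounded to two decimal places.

32.88

Timeline: | 107 0-5 | 101 5-10 | 102 10-13 | 103 13-17 | 107 17-20 | 105 20-25 | 106 25-30 | 101 30-31 | 104 31-36 | 100 36-40 | 105 40-45 | 106 45-50 | 104 50-55 | 105 55-58 | 106 58-63 | 104 63-68 | 106 68-69 |
Completion: 100=40  101=31  102=13  103=17  104=68  105=58  106=69  107=20
Turnaround times: 100=27, 101=30, 102=9, 103=13, 104=57, 105=48, 106=59, 107=20
Average turnaround = (27+30+9+13+57+48+59+20) / 8 = 263/8 = 32.88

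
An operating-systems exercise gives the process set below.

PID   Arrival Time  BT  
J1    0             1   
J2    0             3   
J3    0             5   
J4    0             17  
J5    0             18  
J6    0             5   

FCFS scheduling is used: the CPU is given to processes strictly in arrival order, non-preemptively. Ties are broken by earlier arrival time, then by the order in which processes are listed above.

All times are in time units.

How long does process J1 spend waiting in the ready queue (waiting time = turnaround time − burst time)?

Timeline: | J1 0-1 | J2 1-4 | J3 4-9 | J4 9-26 | J5 26-44 | J6 44-49 |
Completion: J1=1  J2=4  J3=9  J4=26  J5=44  J6=49
Waiting(J1) = turnaround − burst = 1 − 1 = 0

0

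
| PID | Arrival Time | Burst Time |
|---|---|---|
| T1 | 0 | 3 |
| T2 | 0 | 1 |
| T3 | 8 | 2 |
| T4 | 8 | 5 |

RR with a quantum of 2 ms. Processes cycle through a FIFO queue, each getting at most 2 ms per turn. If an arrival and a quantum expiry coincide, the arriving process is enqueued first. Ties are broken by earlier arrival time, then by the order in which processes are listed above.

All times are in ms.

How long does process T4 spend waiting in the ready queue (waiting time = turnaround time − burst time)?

2

Gantt: | T1 0-2 | T2 2-3 | T1 3-4 | idle 4-8 | T3 8-10 | T4 10-15 |
Completion: T1=4  T2=3  T3=10  T4=15
Waiting(T4) = turnaround − burst = 7 − 5 = 2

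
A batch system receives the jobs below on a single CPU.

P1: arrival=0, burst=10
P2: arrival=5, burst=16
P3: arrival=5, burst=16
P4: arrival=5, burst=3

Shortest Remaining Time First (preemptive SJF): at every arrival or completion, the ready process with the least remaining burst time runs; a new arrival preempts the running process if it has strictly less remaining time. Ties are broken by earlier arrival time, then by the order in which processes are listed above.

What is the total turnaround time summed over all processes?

Schedule: | P1 0-5 | P4 5-8 | P1 8-13 | P2 13-29 | P3 29-45 |
Completion: P1=13  P2=29  P3=45  P4=8
Turnaround = completion − arrival: P1=13, P2=24, P3=40, P4=3
Total turnaround = 13 + 24 + 40 + 3 = 80

80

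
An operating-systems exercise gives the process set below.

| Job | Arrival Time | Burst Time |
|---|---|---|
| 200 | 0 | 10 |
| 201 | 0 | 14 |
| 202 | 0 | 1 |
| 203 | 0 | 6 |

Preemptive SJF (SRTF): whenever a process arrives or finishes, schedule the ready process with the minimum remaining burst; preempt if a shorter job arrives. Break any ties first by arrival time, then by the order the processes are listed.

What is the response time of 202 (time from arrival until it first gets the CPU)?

Schedule: | 202 0-1 | 203 1-7 | 200 7-17 | 201 17-31 |
Completion: 200=17  201=31  202=1  203=7
Turnaround (C−A): 200=17  201=31  202=1  203=7
Response(202) = first start − arrival = 0 − 0 = 0

0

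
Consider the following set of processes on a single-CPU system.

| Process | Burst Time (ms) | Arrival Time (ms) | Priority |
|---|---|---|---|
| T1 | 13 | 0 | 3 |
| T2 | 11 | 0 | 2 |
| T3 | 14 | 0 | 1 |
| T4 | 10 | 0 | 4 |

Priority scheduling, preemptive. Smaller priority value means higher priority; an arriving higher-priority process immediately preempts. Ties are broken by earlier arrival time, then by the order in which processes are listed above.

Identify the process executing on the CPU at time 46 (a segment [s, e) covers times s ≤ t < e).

T4

Gantt: | T3 0-14 | T2 14-25 | T1 25-38 | T4 38-48 |
Completion: T1=38  T2=25  T3=14  T4=48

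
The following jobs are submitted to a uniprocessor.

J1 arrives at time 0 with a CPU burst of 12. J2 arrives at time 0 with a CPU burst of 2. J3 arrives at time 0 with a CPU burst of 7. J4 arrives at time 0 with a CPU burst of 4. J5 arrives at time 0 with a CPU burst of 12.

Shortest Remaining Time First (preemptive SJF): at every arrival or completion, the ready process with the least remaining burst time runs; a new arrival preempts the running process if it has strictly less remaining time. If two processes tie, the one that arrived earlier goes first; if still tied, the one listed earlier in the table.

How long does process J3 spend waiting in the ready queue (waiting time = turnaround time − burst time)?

6

Gantt: | J2 0-2 | J4 2-6 | J3 6-13 | J1 13-25 | J5 25-37 |
Completion: J1=25  J2=2  J3=13  J4=6  J5=37
Turnaround (C−A): J1=25  J2=2  J3=13  J4=6  J5=37
Waiting(J3) = turnaround − burst = 13 − 7 = 6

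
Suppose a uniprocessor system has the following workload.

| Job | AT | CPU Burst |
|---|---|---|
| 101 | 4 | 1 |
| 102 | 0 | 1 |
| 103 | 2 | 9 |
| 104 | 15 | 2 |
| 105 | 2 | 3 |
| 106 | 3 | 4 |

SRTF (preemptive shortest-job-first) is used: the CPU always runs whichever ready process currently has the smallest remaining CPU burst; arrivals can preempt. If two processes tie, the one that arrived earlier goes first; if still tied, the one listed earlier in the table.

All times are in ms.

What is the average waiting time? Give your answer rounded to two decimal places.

Gantt: | 102 0-1 | idle 1-2 | 105 2-5 | 101 5-6 | 106 6-10 | 103 10-15 | 104 15-17 | 103 17-21 |
Completion: 101=6  102=1  103=21  104=17  105=5  106=10
Waiting times: 101=1, 102=0, 103=10, 104=0, 105=0, 106=3
Average waiting = (1+0+10+0+0+3) / 6 = 14/6 = 2.33

2.33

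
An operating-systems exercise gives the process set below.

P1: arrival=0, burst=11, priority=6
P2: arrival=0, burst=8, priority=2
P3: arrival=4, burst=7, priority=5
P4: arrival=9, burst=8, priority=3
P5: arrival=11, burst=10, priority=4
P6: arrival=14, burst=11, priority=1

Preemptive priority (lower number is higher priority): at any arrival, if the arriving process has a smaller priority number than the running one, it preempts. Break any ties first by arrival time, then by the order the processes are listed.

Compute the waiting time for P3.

Schedule: | P2 0-8 | P3 8-9 | P4 9-14 | P6 14-25 | P4 25-28 | P5 28-38 | P3 38-44 | P1 44-55 |
Completion: P1=55  P2=8  P3=44  P4=28  P5=38  P6=25
Turnaround (C−A): P1=55  P2=8  P3=40  P4=19  P5=27  P6=11
Waiting(P3) = turnaround − burst = 40 − 7 = 33

33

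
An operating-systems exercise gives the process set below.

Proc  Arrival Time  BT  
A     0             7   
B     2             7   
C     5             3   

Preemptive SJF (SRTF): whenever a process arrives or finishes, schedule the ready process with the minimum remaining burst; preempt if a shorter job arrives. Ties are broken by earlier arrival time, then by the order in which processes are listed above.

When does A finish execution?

Gantt: | A 0-7 | C 7-10 | B 10-17 |
Completion: A=7  B=17  C=10

7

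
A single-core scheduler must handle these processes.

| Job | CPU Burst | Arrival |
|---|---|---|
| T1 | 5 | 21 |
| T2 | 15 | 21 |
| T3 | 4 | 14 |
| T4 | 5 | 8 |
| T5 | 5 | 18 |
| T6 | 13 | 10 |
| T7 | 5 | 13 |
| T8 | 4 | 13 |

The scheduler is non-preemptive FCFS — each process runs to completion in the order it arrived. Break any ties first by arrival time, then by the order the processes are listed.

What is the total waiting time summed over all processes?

Gantt: | idle 0-8 | T4 8-13 | T6 13-26 | T7 26-31 | T8 31-35 | T3 35-39 | T5 39-44 | T1 44-49 | T2 49-64 |
Completion: T1=49  T2=64  T3=39  T4=13  T5=44  T6=26  T7=31  T8=35
Waiting = turnaround − burst: T1=23, T2=28, T3=21, T4=0, T5=21, T6=3, T7=13, T8=18
Total waiting = 23 + 28 + 21 + 0 + 21 + 3 + 13 + 18 = 127

127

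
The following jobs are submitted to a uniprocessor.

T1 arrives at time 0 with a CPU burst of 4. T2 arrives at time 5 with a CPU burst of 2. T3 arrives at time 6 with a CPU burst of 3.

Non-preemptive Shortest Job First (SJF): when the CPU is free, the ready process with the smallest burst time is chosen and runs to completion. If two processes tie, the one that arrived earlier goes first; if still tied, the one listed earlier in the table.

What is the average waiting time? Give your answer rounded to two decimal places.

0.33

Gantt: | T1 0-4 | idle 4-5 | T2 5-7 | T3 7-10 |
Completion: T1=4  T2=7  T3=10
Waiting times: T1=0, T2=0, T3=1
Average waiting = (0+0+1) / 3 = 1/3 = 0.33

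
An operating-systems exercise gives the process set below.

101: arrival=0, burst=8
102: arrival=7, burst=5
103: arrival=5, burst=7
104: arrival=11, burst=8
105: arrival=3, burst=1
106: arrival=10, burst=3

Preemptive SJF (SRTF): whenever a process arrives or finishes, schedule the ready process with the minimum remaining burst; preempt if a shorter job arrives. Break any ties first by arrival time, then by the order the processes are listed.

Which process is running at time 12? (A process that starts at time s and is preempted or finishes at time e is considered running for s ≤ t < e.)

106

Schedule: | 101 0-3 | 105 3-4 | 101 4-9 | 102 9-10 | 106 10-13 | 102 13-17 | 103 17-24 | 104 24-32 |
Completion: 101=9  102=17  103=24  104=32  105=4  106=13
Turnaround (C−A): 101=9  102=10  103=19  104=21  105=1  106=3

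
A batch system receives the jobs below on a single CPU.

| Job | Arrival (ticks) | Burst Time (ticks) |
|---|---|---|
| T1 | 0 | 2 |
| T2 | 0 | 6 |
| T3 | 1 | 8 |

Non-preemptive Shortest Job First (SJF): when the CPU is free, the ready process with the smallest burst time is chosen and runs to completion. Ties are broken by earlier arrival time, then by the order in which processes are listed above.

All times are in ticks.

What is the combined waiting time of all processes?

9

Gantt: | T1 0-2 | T2 2-8 | T3 8-16 |
Completion: T1=2  T2=8  T3=16
Turnaround (C−A): T1=2  T2=8  T3=15
Waiting = turnaround − burst: T1=0, T2=2, T3=7
Total waiting = 0 + 2 + 7 = 9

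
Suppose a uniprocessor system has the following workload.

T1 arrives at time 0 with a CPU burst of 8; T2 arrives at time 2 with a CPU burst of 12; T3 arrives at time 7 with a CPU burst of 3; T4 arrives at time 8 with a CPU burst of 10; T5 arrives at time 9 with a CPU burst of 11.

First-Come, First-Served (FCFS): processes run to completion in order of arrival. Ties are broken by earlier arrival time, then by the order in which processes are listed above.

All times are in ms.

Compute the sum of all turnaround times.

Schedule: | T1 0-8 | T2 8-20 | T3 20-23 | T4 23-33 | T5 33-44 |
Completion: T1=8  T2=20  T3=23  T4=33  T5=44
Turnaround (C−A): T1=8  T2=18  T3=16  T4=25  T5=35
Turnaround = completion − arrival: T1=8, T2=18, T3=16, T4=25, T5=35
Total turnaround = 8 + 18 + 16 + 25 + 35 = 102

102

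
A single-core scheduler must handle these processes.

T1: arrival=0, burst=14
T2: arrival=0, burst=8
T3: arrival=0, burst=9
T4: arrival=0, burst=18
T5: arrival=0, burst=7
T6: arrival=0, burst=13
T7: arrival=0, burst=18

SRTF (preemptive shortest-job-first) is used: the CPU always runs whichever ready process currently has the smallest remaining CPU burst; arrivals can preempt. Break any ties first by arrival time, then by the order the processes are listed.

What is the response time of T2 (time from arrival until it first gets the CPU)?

7

Gantt: | T5 0-7 | T2 7-15 | T3 15-24 | T6 24-37 | T1 37-51 | T4 51-69 | T7 69-87 |
Completion: T1=51  T2=15  T3=24  T4=69  T5=7  T6=37  T7=87
Response(T2) = first start − arrival = 7 − 0 = 7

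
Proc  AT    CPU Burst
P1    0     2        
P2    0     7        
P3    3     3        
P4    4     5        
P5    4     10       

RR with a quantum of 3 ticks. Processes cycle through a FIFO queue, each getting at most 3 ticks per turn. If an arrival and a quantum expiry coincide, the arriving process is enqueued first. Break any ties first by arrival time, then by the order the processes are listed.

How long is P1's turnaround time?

Schedule: | P1 0-2 | P2 2-5 | P3 5-8 | P4 8-11 | P5 11-14 | P2 14-17 | P4 17-19 | P5 19-22 | P2 22-23 | P5 23-27 |
Completion: P1=2  P2=23  P3=8  P4=19  P5=27
Turnaround(P1) = completion − arrival = 2 − 0 = 2

2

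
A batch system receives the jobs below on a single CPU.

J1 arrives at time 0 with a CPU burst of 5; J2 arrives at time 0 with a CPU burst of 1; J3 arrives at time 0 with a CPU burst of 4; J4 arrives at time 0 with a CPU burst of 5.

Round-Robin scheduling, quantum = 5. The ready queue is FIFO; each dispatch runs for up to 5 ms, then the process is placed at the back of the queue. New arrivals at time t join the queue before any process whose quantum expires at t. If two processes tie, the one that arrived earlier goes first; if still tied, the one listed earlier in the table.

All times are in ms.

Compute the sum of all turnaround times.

Gantt: | J1 0-5 | J2 5-6 | J3 6-10 | J4 10-15 |
Completion: J1=5  J2=6  J3=10  J4=15
Turnaround = completion − arrival: J1=5, J2=6, J3=10, J4=15
Total turnaround = 5 + 6 + 10 + 15 = 36

36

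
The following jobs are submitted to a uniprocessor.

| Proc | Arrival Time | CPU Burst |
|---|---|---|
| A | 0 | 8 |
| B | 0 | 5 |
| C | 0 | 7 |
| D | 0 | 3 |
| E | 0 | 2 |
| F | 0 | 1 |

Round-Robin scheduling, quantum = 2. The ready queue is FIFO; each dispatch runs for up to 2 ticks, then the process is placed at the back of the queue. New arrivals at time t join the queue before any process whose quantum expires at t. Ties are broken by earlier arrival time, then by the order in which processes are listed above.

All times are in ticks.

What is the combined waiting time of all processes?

85

Gantt: | A 0-2 | B 2-4 | C 4-6 | D 6-8 | E 8-10 | F 10-11 | A 11-13 | B 13-15 | C 15-17 | D 17-18 | A 18-20 | B 20-21 | C 21-23 | A 23-25 | C 25-26 |
Completion: A=25  B=21  C=26  D=18  E=10  F=11
Waiting = turnaround − burst: A=17, B=16, C=19, D=15, E=8, F=10
Total waiting = 17 + 16 + 19 + 15 + 8 + 10 = 85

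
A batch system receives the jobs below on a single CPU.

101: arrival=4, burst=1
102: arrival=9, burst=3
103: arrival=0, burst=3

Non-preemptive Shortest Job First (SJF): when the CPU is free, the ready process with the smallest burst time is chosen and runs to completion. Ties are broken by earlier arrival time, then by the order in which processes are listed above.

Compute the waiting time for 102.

0

Schedule: | 103 0-3 | idle 3-4 | 101 4-5 | idle 5-9 | 102 9-12 |
Completion: 101=5  102=12  103=3
Turnaround (C−A): 101=1  102=3  103=3
Waiting(102) = turnaround − burst = 3 − 3 = 0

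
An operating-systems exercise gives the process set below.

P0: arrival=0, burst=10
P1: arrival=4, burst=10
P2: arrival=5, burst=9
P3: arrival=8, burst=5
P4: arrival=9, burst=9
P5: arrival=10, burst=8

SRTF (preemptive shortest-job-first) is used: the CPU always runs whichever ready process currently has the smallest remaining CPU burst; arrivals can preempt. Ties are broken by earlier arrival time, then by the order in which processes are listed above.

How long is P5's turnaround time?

Schedule: | P0 0-10 | P3 10-15 | P5 15-23 | P2 23-32 | P4 32-41 | P1 41-51 |
Completion: P0=10  P1=51  P2=32  P3=15  P4=41  P5=23
Turnaround(P5) = completion − arrival = 23 − 10 = 13

13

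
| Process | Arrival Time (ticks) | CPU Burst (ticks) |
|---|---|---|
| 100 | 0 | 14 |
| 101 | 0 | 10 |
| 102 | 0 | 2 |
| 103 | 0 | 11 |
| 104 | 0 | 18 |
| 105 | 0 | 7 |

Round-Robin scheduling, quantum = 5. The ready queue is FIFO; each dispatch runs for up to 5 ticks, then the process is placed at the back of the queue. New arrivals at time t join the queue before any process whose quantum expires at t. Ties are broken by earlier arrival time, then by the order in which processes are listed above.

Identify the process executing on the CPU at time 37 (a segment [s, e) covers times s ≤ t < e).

Schedule: | 100 0-5 | 101 5-10 | 102 10-12 | 103 12-17 | 104 17-22 | 105 22-27 | 100 27-32 | 101 32-37 | 103 37-42 | 104 42-47 | 105 47-49 | 100 49-53 | 103 53-54 | 104 54-62 |
Completion: 100=53  101=37  102=12  103=54  104=62  105=49
Turnaround (C−A): 100=53  101=37  102=12  103=54  104=62  105=49

103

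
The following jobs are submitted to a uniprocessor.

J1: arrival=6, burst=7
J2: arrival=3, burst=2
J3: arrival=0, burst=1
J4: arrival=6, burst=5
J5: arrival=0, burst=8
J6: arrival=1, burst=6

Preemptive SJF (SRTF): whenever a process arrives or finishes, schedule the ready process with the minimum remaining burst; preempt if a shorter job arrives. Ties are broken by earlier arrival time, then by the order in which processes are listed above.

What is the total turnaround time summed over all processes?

Timeline: | J3 0-1 | J6 1-3 | J2 3-5 | J6 5-9 | J4 9-14 | J1 14-21 | J5 21-29 |
Completion: J1=21  J2=5  J3=1  J4=14  J5=29  J6=9
Turnaround = completion − arrival: J1=15, J2=2, J3=1, J4=8, J5=29, J6=8
Total turnaround = 15 + 2 + 1 + 8 + 29 + 8 = 63

63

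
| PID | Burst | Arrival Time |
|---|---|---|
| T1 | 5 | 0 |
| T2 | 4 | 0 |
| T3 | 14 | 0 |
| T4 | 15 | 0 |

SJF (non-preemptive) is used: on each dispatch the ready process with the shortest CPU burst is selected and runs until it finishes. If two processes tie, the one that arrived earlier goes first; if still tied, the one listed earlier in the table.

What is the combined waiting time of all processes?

36

Timeline: | T2 0-4 | T1 4-9 | T3 9-23 | T4 23-38 |
Completion: T1=9  T2=4  T3=23  T4=38
Turnaround (C−A): T1=9  T2=4  T3=23  T4=38
Waiting = turnaround − burst: T1=4, T2=0, T3=9, T4=23
Total waiting = 4 + 0 + 9 + 23 = 36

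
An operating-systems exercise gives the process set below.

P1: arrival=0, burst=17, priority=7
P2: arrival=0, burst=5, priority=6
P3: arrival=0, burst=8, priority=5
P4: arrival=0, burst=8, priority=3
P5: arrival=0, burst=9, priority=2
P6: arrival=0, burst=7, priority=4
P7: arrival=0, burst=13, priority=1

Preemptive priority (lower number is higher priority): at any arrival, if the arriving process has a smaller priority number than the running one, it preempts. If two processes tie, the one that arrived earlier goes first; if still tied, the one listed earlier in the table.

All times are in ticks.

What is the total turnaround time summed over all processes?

264

Schedule: | P7 0-13 | P5 13-22 | P4 22-30 | P6 30-37 | P3 37-45 | P2 45-50 | P1 50-67 |
Completion: P1=67  P2=50  P3=45  P4=30  P5=22  P6=37  P7=13
Turnaround (C−A): P1=67  P2=50  P3=45  P4=30  P5=22  P6=37  P7=13
Turnaround = completion − arrival: P1=67, P2=50, P3=45, P4=30, P5=22, P6=37, P7=13
Total turnaround = 67 + 50 + 45 + 30 + 22 + 37 + 13 = 264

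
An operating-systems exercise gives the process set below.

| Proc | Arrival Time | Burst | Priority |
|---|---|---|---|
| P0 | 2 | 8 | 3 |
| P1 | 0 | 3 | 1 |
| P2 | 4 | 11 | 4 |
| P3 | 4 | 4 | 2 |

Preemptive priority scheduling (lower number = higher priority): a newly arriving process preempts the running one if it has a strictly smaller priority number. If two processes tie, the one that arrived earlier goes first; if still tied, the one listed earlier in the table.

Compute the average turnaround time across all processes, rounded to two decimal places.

10.50

Timeline: | P1 0-3 | P0 3-4 | P3 4-8 | P0 8-15 | P2 15-26 |
Completion: P0=15  P1=3  P2=26  P3=8
Turnaround (C−A): P0=13  P1=3  P2=22  P3=4
Turnaround times: P0=13, P1=3, P2=22, P3=4
Average turnaround = (13+3+22+4) / 4 = 42/4 = 10.50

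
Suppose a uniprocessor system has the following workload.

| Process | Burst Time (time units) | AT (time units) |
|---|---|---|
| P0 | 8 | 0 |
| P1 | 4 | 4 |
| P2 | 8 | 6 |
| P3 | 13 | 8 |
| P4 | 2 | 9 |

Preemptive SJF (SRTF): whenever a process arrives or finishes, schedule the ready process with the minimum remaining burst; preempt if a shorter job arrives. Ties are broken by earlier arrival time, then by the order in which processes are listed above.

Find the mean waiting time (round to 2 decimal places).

Schedule: | P0 0-8 | P1 8-9 | P4 9-11 | P1 11-14 | P2 14-22 | P3 22-35 |
Completion: P0=8  P1=14  P2=22  P3=35  P4=11
Waiting times: P0=0, P1=6, P2=8, P3=14, P4=0
Average waiting = (0+6+8+14+0) / 5 = 28/5 = 5.60

5.60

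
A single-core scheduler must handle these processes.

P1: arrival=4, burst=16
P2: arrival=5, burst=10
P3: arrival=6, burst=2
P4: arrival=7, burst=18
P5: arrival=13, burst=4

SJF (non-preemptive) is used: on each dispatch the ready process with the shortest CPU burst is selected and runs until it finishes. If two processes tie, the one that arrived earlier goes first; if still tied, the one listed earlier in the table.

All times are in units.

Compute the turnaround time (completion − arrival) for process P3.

16

Schedule: | idle 0-4 | P1 4-20 | P3 20-22 | P5 22-26 | P2 26-36 | P4 36-54 |
Completion: P1=20  P2=36  P3=22  P4=54  P5=26
Turnaround(P3) = completion − arrival = 22 − 6 = 16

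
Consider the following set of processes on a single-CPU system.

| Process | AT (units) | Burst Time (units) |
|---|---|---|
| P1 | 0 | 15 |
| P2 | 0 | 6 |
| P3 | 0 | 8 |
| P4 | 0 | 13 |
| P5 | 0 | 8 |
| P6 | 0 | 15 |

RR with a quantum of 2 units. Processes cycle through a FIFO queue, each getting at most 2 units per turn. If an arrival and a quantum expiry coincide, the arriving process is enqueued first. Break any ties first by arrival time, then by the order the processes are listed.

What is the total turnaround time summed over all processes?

302

Gantt: | P1 0-2 | P2 2-4 | P3 4-6 | P4 6-8 | P5 8-10 | P6 10-12 | P1 12-14 | P2 14-16 | P3 16-18 | P4 18-20 | P5 20-22 | P6 22-24 | P1 24-26 | P2 26-28 | P3 28-30 | P4 30-32 | P5 32-34 | P6 34-36 | P1 36-38 | P3 38-40 | P4 40-42 | P5 42-44 | P6 44-46 | P1 46-48 | P4 48-50 | P6 50-52 | P1 52-54 | P4 54-56 | P6 56-58 | P1 58-60 | P4 60-61 | P6 61-63 | P1 63-64 | P6 64-65 |
Completion: P1=64  P2=28  P3=40  P4=61  P5=44  P6=65
Turnaround (C−A): P1=64  P2=28  P3=40  P4=61  P5=44  P6=65
Turnaround = completion − arrival: P1=64, P2=28, P3=40, P4=61, P5=44, P6=65
Total turnaround = 64 + 28 + 40 + 61 + 44 + 65 = 302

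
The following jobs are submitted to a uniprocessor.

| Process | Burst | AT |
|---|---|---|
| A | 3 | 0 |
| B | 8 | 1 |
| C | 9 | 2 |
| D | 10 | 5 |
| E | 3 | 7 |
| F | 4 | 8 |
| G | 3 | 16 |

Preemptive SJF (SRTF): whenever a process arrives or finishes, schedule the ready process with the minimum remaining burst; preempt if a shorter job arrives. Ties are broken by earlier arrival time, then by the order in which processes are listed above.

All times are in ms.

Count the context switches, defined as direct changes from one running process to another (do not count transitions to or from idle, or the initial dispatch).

7

Timeline: | A 0-3 | B 3-7 | E 7-10 | B 10-14 | F 14-18 | G 18-21 | C 21-30 | D 30-40 |
Completion: A=3  B=14  C=30  D=40  E=10  F=18  G=21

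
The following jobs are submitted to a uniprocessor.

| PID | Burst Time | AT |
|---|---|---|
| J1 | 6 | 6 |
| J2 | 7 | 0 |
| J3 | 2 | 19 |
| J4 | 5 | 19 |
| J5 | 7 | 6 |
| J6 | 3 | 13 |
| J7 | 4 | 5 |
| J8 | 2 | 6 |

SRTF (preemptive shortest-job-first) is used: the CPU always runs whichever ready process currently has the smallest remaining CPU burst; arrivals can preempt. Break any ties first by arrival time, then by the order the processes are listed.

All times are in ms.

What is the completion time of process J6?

16

Gantt: | J2 0-7 | J8 7-9 | J7 9-13 | J6 13-16 | J1 16-19 | J3 19-21 | J1 21-24 | J4 24-29 | J5 29-36 |
Completion: J1=24  J2=7  J3=21  J4=29  J5=36  J6=16  J7=13  J8=9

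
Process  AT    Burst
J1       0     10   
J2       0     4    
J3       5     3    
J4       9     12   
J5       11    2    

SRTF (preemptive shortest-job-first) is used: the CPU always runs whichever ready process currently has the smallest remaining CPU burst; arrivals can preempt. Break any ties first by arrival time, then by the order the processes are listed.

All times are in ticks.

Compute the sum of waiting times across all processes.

19

Timeline: | J2 0-4 | J1 4-5 | J3 5-8 | J1 8-11 | J5 11-13 | J1 13-19 | J4 19-31 |
Completion: J1=19  J2=4  J3=8  J4=31  J5=13
Turnaround (C−A): J1=19  J2=4  J3=3  J4=22  J5=2
Waiting = turnaround − burst: J1=9, J2=0, J3=0, J4=10, J5=0
Total waiting = 9 + 0 + 0 + 10 + 0 = 19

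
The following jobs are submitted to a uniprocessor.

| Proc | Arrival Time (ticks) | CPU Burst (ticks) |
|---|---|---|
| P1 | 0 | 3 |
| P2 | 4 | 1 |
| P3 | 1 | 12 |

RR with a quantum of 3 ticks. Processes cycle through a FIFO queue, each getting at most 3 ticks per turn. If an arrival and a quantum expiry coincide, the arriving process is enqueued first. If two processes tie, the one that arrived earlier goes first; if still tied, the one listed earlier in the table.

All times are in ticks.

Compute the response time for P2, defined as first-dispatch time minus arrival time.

2

Timeline: | P1 0-3 | P3 3-6 | P2 6-7 | P3 7-16 |
Completion: P1=3  P2=7  P3=16
Response(P2) = first start − arrival = 6 − 4 = 2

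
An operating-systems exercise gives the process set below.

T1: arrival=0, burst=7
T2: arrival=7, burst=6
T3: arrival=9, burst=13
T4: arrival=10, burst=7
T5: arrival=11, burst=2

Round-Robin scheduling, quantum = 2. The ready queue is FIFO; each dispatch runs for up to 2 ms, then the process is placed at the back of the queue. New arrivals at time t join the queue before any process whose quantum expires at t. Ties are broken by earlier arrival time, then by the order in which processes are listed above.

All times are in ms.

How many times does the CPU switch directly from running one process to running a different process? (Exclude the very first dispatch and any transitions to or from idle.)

Schedule: | T1 0-7 | T2 7-9 | T3 9-11 | T2 11-13 | T4 13-15 | T5 15-17 | T3 17-19 | T2 19-21 | T4 21-23 | T3 23-25 | T4 25-27 | T3 27-29 | T4 29-30 | T3 30-35 |
Completion: T1=7  T2=21  T3=35  T4=30  T5=17

13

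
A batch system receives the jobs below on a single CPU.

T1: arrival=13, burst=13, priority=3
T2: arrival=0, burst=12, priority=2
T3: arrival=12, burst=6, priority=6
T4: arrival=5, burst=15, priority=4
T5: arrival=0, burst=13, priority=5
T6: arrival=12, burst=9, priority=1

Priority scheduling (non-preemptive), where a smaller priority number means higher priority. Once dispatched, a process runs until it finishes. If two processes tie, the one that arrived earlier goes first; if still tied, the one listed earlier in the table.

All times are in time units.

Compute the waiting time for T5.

Timeline: | T2 0-12 | T6 12-21 | T1 21-34 | T4 34-49 | T5 49-62 | T3 62-68 |
Completion: T1=34  T2=12  T3=68  T4=49  T5=62  T6=21
Turnaround (C−A): T1=21  T2=12  T3=56  T4=44  T5=62  T6=9
Waiting(T5) = turnaround − burst = 62 − 13 = 49

49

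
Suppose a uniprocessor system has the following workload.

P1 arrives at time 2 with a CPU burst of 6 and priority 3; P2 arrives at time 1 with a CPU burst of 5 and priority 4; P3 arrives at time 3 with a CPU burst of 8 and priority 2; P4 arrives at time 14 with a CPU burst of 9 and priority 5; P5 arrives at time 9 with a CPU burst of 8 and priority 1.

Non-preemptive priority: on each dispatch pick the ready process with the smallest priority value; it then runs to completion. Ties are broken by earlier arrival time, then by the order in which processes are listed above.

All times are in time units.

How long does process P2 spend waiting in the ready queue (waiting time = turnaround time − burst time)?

0

Timeline: | idle 0-1 | P2 1-6 | P3 6-14 | P5 14-22 | P1 22-28 | P4 28-37 |
Completion: P1=28  P2=6  P3=14  P4=37  P5=22
Turnaround (C−A): P1=26  P2=5  P3=11  P4=23  P5=13
Waiting(P2) = turnaround − burst = 5 − 5 = 0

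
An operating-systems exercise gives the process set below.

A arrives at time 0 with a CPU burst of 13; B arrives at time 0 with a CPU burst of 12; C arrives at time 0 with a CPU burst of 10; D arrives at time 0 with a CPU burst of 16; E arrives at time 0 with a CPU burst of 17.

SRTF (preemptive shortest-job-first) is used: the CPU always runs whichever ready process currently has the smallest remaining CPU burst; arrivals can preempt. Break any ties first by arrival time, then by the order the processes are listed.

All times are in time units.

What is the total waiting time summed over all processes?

Timeline: | C 0-10 | B 10-22 | A 22-35 | D 35-51 | E 51-68 |
Completion: A=35  B=22  C=10  D=51  E=68
Turnaround (C−A): A=35  B=22  C=10  D=51  E=68
Waiting = turnaround − burst: A=22, B=10, C=0, D=35, E=51
Total waiting = 22 + 10 + 0 + 35 + 51 = 118

118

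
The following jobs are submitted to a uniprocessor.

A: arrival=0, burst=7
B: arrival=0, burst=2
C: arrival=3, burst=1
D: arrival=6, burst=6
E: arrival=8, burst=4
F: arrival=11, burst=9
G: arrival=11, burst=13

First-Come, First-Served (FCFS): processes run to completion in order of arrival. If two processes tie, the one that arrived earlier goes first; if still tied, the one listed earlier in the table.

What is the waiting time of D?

4

Timeline: | A 0-7 | B 7-9 | C 9-10 | D 10-16 | E 16-20 | F 20-29 | G 29-42 |
Completion: A=7  B=9  C=10  D=16  E=20  F=29  G=42
Turnaround (C−A): A=7  B=9  C=7  D=10  E=12  F=18  G=31
Waiting(D) = turnaround − burst = 10 − 6 = 4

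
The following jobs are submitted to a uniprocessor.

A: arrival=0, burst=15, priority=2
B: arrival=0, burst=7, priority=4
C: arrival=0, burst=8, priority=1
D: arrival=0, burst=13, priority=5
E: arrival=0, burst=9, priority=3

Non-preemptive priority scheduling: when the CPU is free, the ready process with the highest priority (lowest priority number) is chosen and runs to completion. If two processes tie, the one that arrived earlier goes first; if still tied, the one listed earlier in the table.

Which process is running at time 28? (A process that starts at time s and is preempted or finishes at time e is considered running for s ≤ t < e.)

Schedule: | C 0-8 | A 8-23 | E 23-32 | B 32-39 | D 39-52 |
Completion: A=23  B=39  C=8  D=52  E=32
Turnaround (C−A): A=23  B=39  C=8  D=52  E=32

E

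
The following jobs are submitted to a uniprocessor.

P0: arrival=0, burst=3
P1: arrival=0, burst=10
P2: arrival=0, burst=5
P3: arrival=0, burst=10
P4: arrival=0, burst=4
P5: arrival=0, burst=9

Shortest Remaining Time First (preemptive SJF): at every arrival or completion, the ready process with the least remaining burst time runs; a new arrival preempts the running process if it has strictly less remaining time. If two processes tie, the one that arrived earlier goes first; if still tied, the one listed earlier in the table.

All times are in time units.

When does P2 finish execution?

Schedule: | P0 0-3 | P4 3-7 | P2 7-12 | P5 12-21 | P1 21-31 | P3 31-41 |
Completion: P0=3  P1=31  P2=12  P3=41  P4=7  P5=21
Turnaround (C−A): P0=3  P1=31  P2=12  P3=41  P4=7  P5=21

12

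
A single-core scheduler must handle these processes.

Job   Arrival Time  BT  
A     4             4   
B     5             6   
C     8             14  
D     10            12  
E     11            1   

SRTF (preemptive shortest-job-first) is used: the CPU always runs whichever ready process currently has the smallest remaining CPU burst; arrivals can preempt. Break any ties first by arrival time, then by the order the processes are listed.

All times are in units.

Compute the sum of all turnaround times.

Timeline: | idle 0-4 | A 4-8 | B 8-11 | E 11-12 | B 12-15 | D 15-27 | C 27-41 |
Completion: A=8  B=15  C=41  D=27  E=12
Turnaround = completion − arrival: A=4, B=10, C=33, D=17, E=1
Total turnaround = 4 + 10 + 33 + 17 + 1 = 65

65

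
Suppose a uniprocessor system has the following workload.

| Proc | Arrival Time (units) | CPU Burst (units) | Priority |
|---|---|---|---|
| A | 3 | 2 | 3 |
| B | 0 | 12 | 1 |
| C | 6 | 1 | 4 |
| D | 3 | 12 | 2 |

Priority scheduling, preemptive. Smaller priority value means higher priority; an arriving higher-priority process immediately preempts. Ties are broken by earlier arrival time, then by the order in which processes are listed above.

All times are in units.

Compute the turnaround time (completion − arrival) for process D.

Gantt: | B 0-12 | D 12-24 | A 24-26 | C 26-27 |
Completion: A=26  B=12  C=27  D=24
Turnaround (C−A): A=23  B=12  C=21  D=21
Turnaround(D) = completion − arrival = 24 − 3 = 21

21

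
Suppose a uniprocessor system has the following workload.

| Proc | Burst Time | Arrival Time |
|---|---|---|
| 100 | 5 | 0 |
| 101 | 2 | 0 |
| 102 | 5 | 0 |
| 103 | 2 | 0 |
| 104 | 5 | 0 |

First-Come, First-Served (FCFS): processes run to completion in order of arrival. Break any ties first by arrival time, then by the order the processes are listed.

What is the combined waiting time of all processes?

38

Timeline: | 100 0-5 | 101 5-7 | 102 7-12 | 103 12-14 | 104 14-19 |
Completion: 100=5  101=7  102=12  103=14  104=19
Turnaround (C−A): 100=5  101=7  102=12  103=14  104=19
Waiting = turnaround − burst: 100=0, 101=5, 102=7, 103=12, 104=14
Total waiting = 0 + 5 + 7 + 12 + 14 = 38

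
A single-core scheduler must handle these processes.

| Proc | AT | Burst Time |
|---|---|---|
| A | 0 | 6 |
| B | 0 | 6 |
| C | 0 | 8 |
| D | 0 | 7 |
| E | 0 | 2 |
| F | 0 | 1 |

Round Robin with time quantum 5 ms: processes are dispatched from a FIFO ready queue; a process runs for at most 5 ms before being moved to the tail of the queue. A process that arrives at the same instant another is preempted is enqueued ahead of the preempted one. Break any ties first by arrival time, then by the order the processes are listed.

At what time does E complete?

Timeline: | A 0-5 | B 5-10 | C 10-15 | D 15-20 | E 20-22 | F 22-23 | A 23-24 | B 24-25 | C 25-28 | D 28-30 |
Completion: A=24  B=25  C=28  D=30  E=22  F=23

22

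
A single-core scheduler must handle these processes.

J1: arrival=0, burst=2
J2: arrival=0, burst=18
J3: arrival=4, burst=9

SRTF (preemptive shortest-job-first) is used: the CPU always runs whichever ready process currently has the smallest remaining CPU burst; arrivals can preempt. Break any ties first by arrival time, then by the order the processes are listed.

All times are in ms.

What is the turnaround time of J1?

Timeline: | J1 0-2 | J2 2-4 | J3 4-13 | J2 13-29 |
Completion: J1=2  J2=29  J3=13
Turnaround(J1) = completion − arrival = 2 − 0 = 2

2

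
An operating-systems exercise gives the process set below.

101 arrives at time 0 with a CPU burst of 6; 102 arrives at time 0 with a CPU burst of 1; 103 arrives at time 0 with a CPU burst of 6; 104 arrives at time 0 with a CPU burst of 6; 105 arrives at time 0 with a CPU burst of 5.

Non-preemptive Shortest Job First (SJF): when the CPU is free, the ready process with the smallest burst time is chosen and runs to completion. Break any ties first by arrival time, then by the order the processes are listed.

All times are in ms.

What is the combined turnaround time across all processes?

Gantt: | 102 0-1 | 105 1-6 | 101 6-12 | 103 12-18 | 104 18-24 |
Completion: 101=12  102=1  103=18  104=24  105=6
Turnaround (C−A): 101=12  102=1  103=18  104=24  105=6
Turnaround = completion − arrival: 101=12, 102=1, 103=18, 104=24, 105=6
Total turnaround = 12 + 1 + 18 + 24 + 6 = 61

61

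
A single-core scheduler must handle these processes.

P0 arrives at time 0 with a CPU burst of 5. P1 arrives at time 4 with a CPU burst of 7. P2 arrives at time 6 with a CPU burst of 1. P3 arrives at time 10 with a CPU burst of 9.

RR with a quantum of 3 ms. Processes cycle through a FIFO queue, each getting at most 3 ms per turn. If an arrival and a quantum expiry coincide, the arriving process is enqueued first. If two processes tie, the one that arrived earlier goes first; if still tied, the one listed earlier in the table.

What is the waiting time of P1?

Timeline: | P0 0-5 | P1 5-8 | P2 8-9 | P1 9-12 | P3 12-15 | P1 15-16 | P3 16-22 |
Completion: P0=5  P1=16  P2=9  P3=22
Turnaround (C−A): P0=5  P1=12  P2=3  P3=12
Waiting(P1) = turnaround − burst = 12 − 7 = 5

5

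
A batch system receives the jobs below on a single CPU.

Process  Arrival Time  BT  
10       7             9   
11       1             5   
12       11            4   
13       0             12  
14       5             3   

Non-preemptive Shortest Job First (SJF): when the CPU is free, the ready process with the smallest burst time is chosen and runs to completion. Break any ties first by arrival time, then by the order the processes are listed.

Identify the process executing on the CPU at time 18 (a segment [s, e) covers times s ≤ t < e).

12

Timeline: | 13 0-12 | 14 12-15 | 12 15-19 | 11 19-24 | 10 24-33 |
Completion: 10=33  11=24  12=19  13=12  14=15
Turnaround (C−A): 10=26  11=23  12=8  13=12  14=10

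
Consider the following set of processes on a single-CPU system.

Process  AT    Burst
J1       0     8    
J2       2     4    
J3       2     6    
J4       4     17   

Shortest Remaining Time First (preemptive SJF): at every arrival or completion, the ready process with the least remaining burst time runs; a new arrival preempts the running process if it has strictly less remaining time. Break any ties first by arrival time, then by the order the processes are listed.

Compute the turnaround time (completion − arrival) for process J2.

4

Schedule: | J1 0-2 | J2 2-6 | J1 6-12 | J3 12-18 | J4 18-35 |
Completion: J1=12  J2=6  J3=18  J4=35
Turnaround (C−A): J1=12  J2=4  J3=16  J4=31
Turnaround(J2) = completion − arrival = 6 − 2 = 4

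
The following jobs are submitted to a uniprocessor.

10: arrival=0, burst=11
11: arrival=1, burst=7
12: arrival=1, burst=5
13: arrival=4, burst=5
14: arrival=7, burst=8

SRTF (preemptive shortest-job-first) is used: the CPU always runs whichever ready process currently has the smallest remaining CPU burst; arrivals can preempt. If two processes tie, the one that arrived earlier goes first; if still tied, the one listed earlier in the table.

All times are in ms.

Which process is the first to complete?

12

Schedule: | 10 0-1 | 12 1-6 | 13 6-11 | 11 11-18 | 14 18-26 | 10 26-36 |
Completion: 10=36  11=18  12=6  13=11  14=26
Finish order: 12 → 13 → 11 → 14 → 10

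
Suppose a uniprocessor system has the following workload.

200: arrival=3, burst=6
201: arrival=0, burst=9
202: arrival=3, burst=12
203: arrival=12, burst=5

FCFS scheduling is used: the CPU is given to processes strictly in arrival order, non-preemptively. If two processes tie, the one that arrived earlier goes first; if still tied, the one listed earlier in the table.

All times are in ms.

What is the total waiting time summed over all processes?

Timeline: | 201 0-9 | 200 9-15 | 202 15-27 | 203 27-32 |
Completion: 200=15  201=9  202=27  203=32
Waiting = turnaround − burst: 200=6, 201=0, 202=12, 203=15
Total waiting = 6 + 0 + 12 + 15 = 33

33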